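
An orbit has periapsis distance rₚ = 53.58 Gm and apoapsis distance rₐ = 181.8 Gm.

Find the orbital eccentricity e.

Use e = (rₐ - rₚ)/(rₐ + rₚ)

Convert to SI: rₚ = 53.58 Gm = 5.358e+10 m; rₐ = 181.8 Gm = 1.818e+11 m.
e = (rₐ − rₚ) / (rₐ + rₚ).
e = (1.818e+11 − 5.358e+10) / (1.818e+11 + 5.358e+10) = 1.2822e+11 / 2.3538e+11 ≈ 0.5447.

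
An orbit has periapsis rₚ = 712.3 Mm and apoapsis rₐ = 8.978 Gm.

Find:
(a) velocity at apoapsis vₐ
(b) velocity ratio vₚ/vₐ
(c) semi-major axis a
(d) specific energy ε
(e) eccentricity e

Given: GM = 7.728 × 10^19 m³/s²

Convert to SI: rₚ = 712.3 Mm = 7.123e+08 m; rₐ = 8.978 Gm = 8.978e+09 m.
(a) With a = (rₚ + rₐ)/2 = 4.84515e+09 m, vₐ = √(GM (2/rₐ − 1/a)) = √(7.728e+19 · (2/8.978e+09 − 1/4.84515e+09)) m/s ≈ 3.557e+04 m/s
(b) Conservation of angular momentum (rₚvₚ = rₐvₐ) gives vₚ/vₐ = rₐ/rₚ = 8.978e+09/7.123e+08 ≈ 12.6
(c) a = (rₚ + rₐ)/2 = (7.123e+08 + 8.978e+09)/2 ≈ 4.845e+09 m
(d) With a = (rₚ + rₐ)/2 = 4.84515e+09 m, ε = −GM/(2a) = −7.728e+19/(2 · 4.84515e+09) J/kg ≈ -7.975e+09 J/kg
(e) e = (rₐ − rₚ)/(rₐ + rₚ) = (8.978e+09 − 7.123e+08)/(8.978e+09 + 7.123e+08) ≈ 0.853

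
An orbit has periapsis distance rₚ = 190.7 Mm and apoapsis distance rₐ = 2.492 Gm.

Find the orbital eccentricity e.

Convert to SI: rₚ = 190.7 Mm = 1.907e+08 m; rₐ = 2.492 Gm = 2.492e+09 m.
e = (rₐ − rₚ) / (rₐ + rₚ).
e = (2.492e+09 − 1.907e+08) / (2.492e+09 + 1.907e+08) = 2.3013e+09 / 2.6827e+09 ≈ 0.8578.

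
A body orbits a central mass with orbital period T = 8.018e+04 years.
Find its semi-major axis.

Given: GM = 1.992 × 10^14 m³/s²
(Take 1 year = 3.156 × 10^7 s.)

Convert to SI: T = 8.018e+04 years = 2.53048e+12 s.
Invert Kepler's third law: a = (GM · T² / (4π²))^(1/3).
Substituting T = 2.53048e+12 s and GM = 1.992e+14 m³/s²:
a = (1.992e+14 · (2.53048e+12)² / (4π²))^(1/3) m
a ≈ 3.185e+12 m = 3.185 Tm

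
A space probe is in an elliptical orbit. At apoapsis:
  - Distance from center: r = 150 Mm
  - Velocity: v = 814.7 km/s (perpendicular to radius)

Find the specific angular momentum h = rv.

Convert to SI: r = 150 Mm = 1.5e+08 m; v = 814.7 km/s = 814700 m/s.
With v perpendicular to r, h = r · v.
h = 1.5e+08 · 814700 m²/s ≈ 1.222e+14 m²/s.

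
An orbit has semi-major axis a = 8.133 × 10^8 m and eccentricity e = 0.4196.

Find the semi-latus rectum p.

p = a (1 − e²).
p = 8.133e+08 · (1 − (0.4196)²) = 8.133e+08 · 0.823936 ≈ 6.701e+08 m = 6.701 × 10^8 m.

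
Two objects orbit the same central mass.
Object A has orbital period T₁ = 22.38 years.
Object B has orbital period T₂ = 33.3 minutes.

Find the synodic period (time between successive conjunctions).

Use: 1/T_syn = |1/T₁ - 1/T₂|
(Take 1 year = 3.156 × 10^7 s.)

Convert to SI: T₁ = 22.38 years = 7.06313e+08 s; T₂ = 33.3 minutes = 1998 s.
T_syn = |T₁ · T₂ / (T₁ − T₂)|.
T_syn = |7.06313e+08 · 1998 / (7.06313e+08 − 1998)| s ≈ 1998 s = 33.3 minutes.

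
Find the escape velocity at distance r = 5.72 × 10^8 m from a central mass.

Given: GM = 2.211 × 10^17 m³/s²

Escape velocity comes from setting total energy to zero: ½v² − GM/r = 0 ⇒ v_esc = √(2GM / r).
v_esc = √(2 · 2.211e+17 / 5.72e+08) m/s ≈ 2.78e+04 m/s = 27.8 km/s.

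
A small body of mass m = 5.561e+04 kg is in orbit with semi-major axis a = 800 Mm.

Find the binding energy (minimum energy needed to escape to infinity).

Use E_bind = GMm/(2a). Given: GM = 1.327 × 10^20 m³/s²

Convert to SI: a = 800 Mm = 8e+08 m.
Total orbital energy is E = −GMm/(2a); binding energy is E_bind = −E = GMm/(2a).
E_bind = 1.327e+20 · 5.561e+04 / (2 · 8e+08) J ≈ 4.612e+15 J = 4.612 PJ.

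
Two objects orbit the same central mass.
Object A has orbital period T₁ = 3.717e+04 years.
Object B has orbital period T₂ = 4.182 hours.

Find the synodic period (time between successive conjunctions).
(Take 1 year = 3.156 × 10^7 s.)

Convert to SI: T₁ = 3.717e+04 years = 1.17309e+12 s; T₂ = 4.182 hours = 15055.2 s.
T_syn = |T₁ · T₂ / (T₁ − T₂)|.
T_syn = |1.17309e+12 · 15055.2 / (1.17309e+12 − 15055.2)| s ≈ 1.506e+04 s = 4.182 hours.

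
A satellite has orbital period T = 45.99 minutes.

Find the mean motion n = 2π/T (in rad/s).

Convert to SI: T = 45.99 minutes = 2759.4 s.
n = 2π / T.
n = 2π / 2759.4 s ≈ 0.002277 rad/s.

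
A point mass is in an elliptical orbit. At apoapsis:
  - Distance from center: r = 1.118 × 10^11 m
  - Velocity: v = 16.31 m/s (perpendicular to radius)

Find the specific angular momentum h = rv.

With v perpendicular to r, h = r · v.
h = 1.118e+11 · 16.31 m²/s ≈ 1.823e+12 m²/s.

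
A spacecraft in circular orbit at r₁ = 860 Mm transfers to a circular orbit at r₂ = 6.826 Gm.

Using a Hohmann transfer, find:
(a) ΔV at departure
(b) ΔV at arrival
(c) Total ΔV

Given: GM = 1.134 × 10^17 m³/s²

Convert to SI: r₁ = 860 Mm = 8.6e+08 m; r₂ = 6.826 Gm = 6.826e+09 m.
Transfer semi-major axis: a_t = (r₁ + r₂)/2 = (8.6e+08 + 6.826e+09)/2 = 3.843e+09 m.
Circular speeds: v₁ = √(GM/r₁) = 11483.1 m/s, v₂ = √(GM/r₂) = 4075.9 m/s.
Transfer speeds (vis-viva v² = GM(2/r − 1/a_t)): v₁ᵗ = 15304 m/s, v₂ᵗ = 1928.13 m/s.
(a) ΔV₁ = |v₁ᵗ − v₁| ≈ 3821 m/s = 3.821 km/s.
(b) ΔV₂ = |v₂ − v₂ᵗ| ≈ 2148 m/s = 2.148 km/s.
(c) ΔV_total = ΔV₁ + ΔV₂ ≈ 5969 m/s = 5.969 km/s.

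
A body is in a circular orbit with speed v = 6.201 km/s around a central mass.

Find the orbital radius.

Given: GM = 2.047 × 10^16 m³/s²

Convert to SI: v = 6.201 km/s = 6201 m/s.
For a circular orbit, v² = GM / r, so r = GM / v².
r = 2.047e+16 / (6201)² m ≈ 5.323e+08 m = 5.323 × 10^8 m.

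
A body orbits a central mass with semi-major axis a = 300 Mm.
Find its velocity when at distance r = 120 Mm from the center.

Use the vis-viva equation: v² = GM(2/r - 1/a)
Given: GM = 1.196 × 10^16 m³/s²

Convert to SI: a = 300 Mm = 3e+08 m; r = 120 Mm = 1.2e+08 m.
Vis-viva: v = √(GM · (2/r − 1/a)).
2/r − 1/a = 2/1.2e+08 − 1/3e+08 = 1.33333e-08 m⁻¹.
v = √(1.196e+16 · 1.33333e-08) m/s ≈ 1.263e+04 m/s = 12.63 km/s.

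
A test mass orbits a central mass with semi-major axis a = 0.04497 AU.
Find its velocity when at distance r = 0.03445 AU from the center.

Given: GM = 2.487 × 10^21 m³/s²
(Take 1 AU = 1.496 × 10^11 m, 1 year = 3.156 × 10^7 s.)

Convert to SI: a = 0.04497 AU = 6.72751e+09 m; r = 0.03445 AU = 5.15372e+09 m.
Vis-viva: v = √(GM · (2/r − 1/a)).
2/r − 1/a = 2/5.15372e+09 − 1/6.72751e+09 = 2.39426e-10 m⁻¹.
v = √(2.487e+21 · 2.39426e-10) m/s ≈ 7.717e+05 m/s = 162.8 AU/year.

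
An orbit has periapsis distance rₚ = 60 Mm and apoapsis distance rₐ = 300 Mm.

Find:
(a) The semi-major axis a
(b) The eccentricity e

Convert to SI: rₚ = 60 Mm = 6e+07 m; rₐ = 300 Mm = 3e+08 m.
(a) a = (rₚ + rₐ) / 2 = (6e+07 + 3e+08) / 2 ≈ 1.8e+08 m = 180 Mm.
(b) e = (rₐ − rₚ) / (rₐ + rₚ) = (3e+08 − 6e+07) / (3e+08 + 6e+07) ≈ 0.6667.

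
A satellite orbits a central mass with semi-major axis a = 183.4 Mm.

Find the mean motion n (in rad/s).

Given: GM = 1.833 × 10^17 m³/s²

Convert to SI: a = 183.4 Mm = 1.834e+08 m.
n = √(GM / a³).
n = √(1.833e+17 / (1.834e+08)³) rad/s ≈ 0.0001724 rad/s.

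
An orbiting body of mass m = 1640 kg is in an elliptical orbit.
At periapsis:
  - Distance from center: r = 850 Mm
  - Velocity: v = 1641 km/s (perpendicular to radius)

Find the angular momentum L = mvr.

Convert to SI: r = 850 Mm = 8.5e+08 m; v = 1641 km/s = 1.641e+06 m/s.
Since v is perpendicular to r, L = m · v · r.
L = 1640 · 1.641e+06 · 8.5e+08 kg·m²/s ≈ 2.288e+18 kg·m²/s.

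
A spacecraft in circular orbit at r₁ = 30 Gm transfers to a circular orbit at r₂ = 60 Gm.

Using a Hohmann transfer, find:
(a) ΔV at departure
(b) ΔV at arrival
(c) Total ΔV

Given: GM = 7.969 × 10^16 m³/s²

Convert to SI: r₁ = 30 Gm = 3e+10 m; r₂ = 60 Gm = 6e+10 m.
Transfer semi-major axis: a_t = (r₁ + r₂)/2 = (3e+10 + 6e+10)/2 = 4.5e+10 m.
Circular speeds: v₁ = √(GM/r₁) = 1629.83 m/s, v₂ = √(GM/r₂) = 1152.46 m/s.
Transfer speeds (vis-viva v² = GM(2/r − 1/a_t)): v₁ᵗ = 1881.96 m/s, v₂ᵗ = 940.981 m/s.
(a) ΔV₁ = |v₁ᵗ − v₁| ≈ 252.1 m/s = 252.1 m/s.
(b) ΔV₂ = |v₂ − v₂ᵗ| ≈ 211.5 m/s = 211.5 m/s.
(c) ΔV_total = ΔV₁ + ΔV₂ ≈ 463.6 m/s = 463.6 m/s.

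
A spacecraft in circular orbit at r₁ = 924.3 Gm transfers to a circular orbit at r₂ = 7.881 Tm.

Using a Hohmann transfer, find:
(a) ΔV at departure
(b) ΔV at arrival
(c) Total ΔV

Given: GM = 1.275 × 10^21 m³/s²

Convert to SI: r₁ = 924.3 Gm = 9.243e+11 m; r₂ = 7.881 Tm = 7.881e+12 m.
Transfer semi-major axis: a_t = (r₁ + r₂)/2 = (9.243e+11 + 7.881e+12)/2 = 4.40265e+12 m.
Circular speeds: v₁ = √(GM/r₁) = 37140.6 m/s, v₂ = √(GM/r₂) = 12719.3 m/s.
Transfer speeds (vis-viva v² = GM(2/r − 1/a_t)): v₁ᵗ = 49691.5 m/s, v₂ᵗ = 5827.92 m/s.
(a) ΔV₁ = |v₁ᵗ − v₁| ≈ 1.255e+04 m/s = 12.55 km/s.
(b) ΔV₂ = |v₂ − v₂ᵗ| ≈ 6891 m/s = 6.891 km/s.
(c) ΔV_total = ΔV₁ + ΔV₂ ≈ 1.944e+04 m/s = 19.44 km/s.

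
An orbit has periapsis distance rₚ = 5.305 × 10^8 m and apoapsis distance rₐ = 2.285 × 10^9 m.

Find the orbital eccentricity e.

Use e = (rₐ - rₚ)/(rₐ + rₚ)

e = (rₐ − rₚ) / (rₐ + rₚ).
e = (2.285e+09 − 5.305e+08) / (2.285e+09 + 5.305e+08) = 1.7545e+09 / 2.8155e+09 ≈ 0.6232.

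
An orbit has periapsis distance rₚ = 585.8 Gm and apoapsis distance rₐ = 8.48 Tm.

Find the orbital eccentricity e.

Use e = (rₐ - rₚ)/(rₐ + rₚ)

Convert to SI: rₚ = 585.8 Gm = 5.858e+11 m; rₐ = 8.48 Tm = 8.48e+12 m.
e = (rₐ − rₚ) / (rₐ + rₚ).
e = (8.48e+12 − 5.858e+11) / (8.48e+12 + 5.858e+11) = 7.8942e+12 / 9.0658e+12 ≈ 0.8708.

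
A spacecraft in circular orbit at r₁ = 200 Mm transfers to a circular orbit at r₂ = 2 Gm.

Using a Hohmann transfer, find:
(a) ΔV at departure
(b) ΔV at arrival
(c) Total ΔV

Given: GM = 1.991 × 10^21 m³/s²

Convert to SI: r₁ = 200 Mm = 2e+08 m; r₂ = 2 Gm = 2e+09 m.
Transfer semi-major axis: a_t = (r₁ + r₂)/2 = (2e+08 + 2e+09)/2 = 1.1e+09 m.
Circular speeds: v₁ = √(GM/r₁) = 3.15515e+06 m/s, v₂ = √(GM/r₂) = 997747 m/s.
Transfer speeds (vis-viva v² = GM(2/r − 1/a_t)): v₁ᵗ = 4.25441e+06 m/s, v₂ᵗ = 425441 m/s.
(a) ΔV₁ = |v₁ᵗ − v₁| ≈ 1.099e+06 m/s = 1099 km/s.
(b) ΔV₂ = |v₂ − v₂ᵗ| ≈ 5.723e+05 m/s = 572.3 km/s.
(c) ΔV_total = ΔV₁ + ΔV₂ ≈ 1.672e+06 m/s = 1672 km/s.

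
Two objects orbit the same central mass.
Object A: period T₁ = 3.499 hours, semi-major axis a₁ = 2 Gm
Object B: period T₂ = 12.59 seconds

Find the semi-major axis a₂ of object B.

Convert to SI: T₁ = 3.499 hours = 12596.4 s; a₁ = 2 Gm = 2e+09 m.
Kepler's third law: (T₁/T₂)² = (a₁/a₂)³ ⇒ a₂ = a₁ · (T₂/T₁)^(2/3).
T₂/T₁ = 12.59 / 12596.4 = 0.000999492.
a₂ = 2e+09 · (0.000999492)^(2/3) m ≈ 1.999e+07 m = 19.99 Mm.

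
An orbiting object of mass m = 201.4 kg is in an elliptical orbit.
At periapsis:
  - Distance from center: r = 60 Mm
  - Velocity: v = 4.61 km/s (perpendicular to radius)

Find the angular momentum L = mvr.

Convert to SI: r = 60 Mm = 6e+07 m; v = 4.61 km/s = 4610 m/s.
Since v is perpendicular to r, L = m · v · r.
L = 201.4 · 4610 · 6e+07 kg·m²/s ≈ 5.571e+13 kg·m²/s.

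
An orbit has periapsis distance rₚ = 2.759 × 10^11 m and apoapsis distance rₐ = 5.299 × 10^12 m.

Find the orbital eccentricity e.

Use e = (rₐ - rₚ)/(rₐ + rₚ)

e = (rₐ − rₚ) / (rₐ + rₚ).
e = (5.299e+12 − 2.759e+11) / (5.299e+12 + 2.759e+11) = 5.0231e+12 / 5.5749e+12 ≈ 0.901.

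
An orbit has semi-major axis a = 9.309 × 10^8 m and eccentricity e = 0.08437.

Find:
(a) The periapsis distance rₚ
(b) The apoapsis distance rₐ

(a) rₚ = a(1 − e) = 9.309e+08 · (1 − 0.08437) = 9.309e+08 · 0.91563 ≈ 8.524e+08 m = 8.524 × 10^8 m.
(b) rₐ = a(1 + e) = 9.309e+08 · (1 + 0.08437) = 9.309e+08 · 1.08437 ≈ 1.009e+09 m = 1.009 × 10^9 m.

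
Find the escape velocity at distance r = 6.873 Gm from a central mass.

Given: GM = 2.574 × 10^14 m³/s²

Convert to SI: r = 6.873 Gm = 6.873e+09 m.
Escape velocity comes from setting total energy to zero: ½v² − GM/r = 0 ⇒ v_esc = √(2GM / r).
v_esc = √(2 · 2.574e+14 / 6.873e+09) m/s ≈ 273.7 m/s = 273.7 m/s.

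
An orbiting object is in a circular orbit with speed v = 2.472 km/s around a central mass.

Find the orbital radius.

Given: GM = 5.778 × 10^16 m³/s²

Convert to SI: v = 2.472 km/s = 2472 m/s.
For a circular orbit, v² = GM / r, so r = GM / v².
r = 5.778e+16 / (2472)² m ≈ 9.455e+09 m = 9.455 Gm.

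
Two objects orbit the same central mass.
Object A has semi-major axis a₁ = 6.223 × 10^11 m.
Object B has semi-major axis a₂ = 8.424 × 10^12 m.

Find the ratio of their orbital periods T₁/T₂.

From Kepler's third law, (T₁/T₂)² = (a₁/a₂)³, so T₁/T₂ = (a₁/a₂)^(3/2).
a₁/a₂ = 6.223e+11 / 8.424e+12 = 0.0738723.
T₁/T₂ = (0.0738723)^(3/2) ≈ 0.02008.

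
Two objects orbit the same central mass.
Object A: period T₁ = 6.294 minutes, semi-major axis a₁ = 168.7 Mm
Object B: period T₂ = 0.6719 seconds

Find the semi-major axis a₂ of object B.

Convert to SI: T₁ = 6.294 minutes = 377.64 s; a₁ = 168.7 Mm = 1.687e+08 m.
Kepler's third law: (T₁/T₂)² = (a₁/a₂)³ ⇒ a₂ = a₁ · (T₂/T₁)^(2/3).
T₂/T₁ = 0.6719 / 377.64 = 0.00177921.
a₂ = 1.687e+08 · (0.00177921)^(2/3) m ≈ 2.477e+06 m = 2.477 Mm.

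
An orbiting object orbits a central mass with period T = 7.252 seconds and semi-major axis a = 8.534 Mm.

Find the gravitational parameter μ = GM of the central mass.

Convert to SI: a = 8.534 Mm = 8.534e+06 m.
GM = 4π² · a³ / T².
GM = 4π² · (8.534e+06)³ / (7.252)² m³/s² ≈ 4.666e+20 m³/s² = 4.666 × 10^20 m³/s².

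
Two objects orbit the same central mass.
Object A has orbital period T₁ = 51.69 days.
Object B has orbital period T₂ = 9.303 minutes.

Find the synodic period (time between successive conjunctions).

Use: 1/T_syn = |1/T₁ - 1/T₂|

Convert to SI: T₁ = 51.69 days = 4.46602e+06 s; T₂ = 9.303 minutes = 558.18 s.
T_syn = |T₁ · T₂ / (T₁ − T₂)|.
T_syn = |4.46602e+06 · 558.18 / (4.46602e+06 − 558.18)| s ≈ 558.2 s = 9.304 minutes.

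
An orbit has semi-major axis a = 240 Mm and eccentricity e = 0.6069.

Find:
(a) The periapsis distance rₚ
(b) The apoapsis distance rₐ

Convert to SI: a = 240 Mm = 2.4e+08 m.
(a) rₚ = a(1 − e) = 2.4e+08 · (1 − 0.6069) = 2.4e+08 · 0.3931 ≈ 9.434e+07 m = 94.34 Mm.
(b) rₐ = a(1 + e) = 2.4e+08 · (1 + 0.6069) = 2.4e+08 · 1.6069 ≈ 3.857e+08 m = 385.7 Mm.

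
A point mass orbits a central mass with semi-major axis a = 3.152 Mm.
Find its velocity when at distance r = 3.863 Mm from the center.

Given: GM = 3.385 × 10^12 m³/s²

Convert to SI: a = 3.152 Mm = 3.152e+06 m; r = 3.863 Mm = 3.863e+06 m.
Vis-viva: v = √(GM · (2/r − 1/a)).
2/r − 1/a = 2/3.863e+06 − 1/3.152e+06 = 2.00473e-07 m⁻¹.
v = √(3.385e+12 · 2.00473e-07) m/s ≈ 823.8 m/s = 823.8 m/s.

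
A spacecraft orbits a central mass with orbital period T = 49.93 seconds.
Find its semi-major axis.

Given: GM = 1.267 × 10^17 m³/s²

Invert Kepler's third law: a = (GM · T² / (4π²))^(1/3).
Substituting T = 49.93 s and GM = 1.267e+17 m³/s²:
a = (1.267e+17 · (49.93)² / (4π²))^(1/3) m
a ≈ 2e+06 m = 2 Mm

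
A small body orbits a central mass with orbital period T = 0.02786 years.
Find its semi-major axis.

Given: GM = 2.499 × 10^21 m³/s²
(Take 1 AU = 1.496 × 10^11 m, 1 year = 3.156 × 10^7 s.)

Convert to SI: T = 0.02786 years = 879262 s.
Invert Kepler's third law: a = (GM · T² / (4π²))^(1/3).
Substituting T = 879262 s and GM = 2.499e+21 m³/s²:
a = (2.499e+21 · (879262)² / (4π²))^(1/3) m
a ≈ 3.658e+10 m = 0.2445 AU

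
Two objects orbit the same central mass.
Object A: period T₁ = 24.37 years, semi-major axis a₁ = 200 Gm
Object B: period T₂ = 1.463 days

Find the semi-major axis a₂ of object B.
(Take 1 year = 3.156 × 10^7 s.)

Convert to SI: T₁ = 24.37 years = 7.69117e+08 s; a₁ = 200 Gm = 2e+11 m; T₂ = 1.463 days = 126403 s.
Kepler's third law: (T₁/T₂)² = (a₁/a₂)³ ⇒ a₂ = a₁ · (T₂/T₁)^(2/3).
T₂/T₁ = 126403 / 7.69117e+08 = 0.000164348.
a₂ = 2e+11 · (0.000164348)^(2/3) m ≈ 6.001e+08 m = 600.1 Mm.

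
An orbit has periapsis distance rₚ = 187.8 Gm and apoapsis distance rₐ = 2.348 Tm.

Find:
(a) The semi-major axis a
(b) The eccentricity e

Convert to SI: rₚ = 187.8 Gm = 1.878e+11 m; rₐ = 2.348 Tm = 2.348e+12 m.
(a) a = (rₚ + rₐ) / 2 = (1.878e+11 + 2.348e+12) / 2 ≈ 1.268e+12 m = 1.268 Tm.
(b) e = (rₐ − rₚ) / (rₐ + rₚ) = (2.348e+12 − 1.878e+11) / (2.348e+12 + 1.878e+11) ≈ 0.8519.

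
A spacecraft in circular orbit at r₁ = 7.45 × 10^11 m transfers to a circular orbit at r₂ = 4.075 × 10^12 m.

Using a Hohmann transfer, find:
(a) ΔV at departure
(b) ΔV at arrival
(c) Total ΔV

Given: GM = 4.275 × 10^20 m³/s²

Transfer semi-major axis: a_t = (r₁ + r₂)/2 = (7.45e+11 + 4.075e+12)/2 = 2.41e+12 m.
Circular speeds: v₁ = √(GM/r₁) = 23954.7 m/s, v₂ = √(GM/r₂) = 10242.5 m/s.
Transfer speeds (vis-viva v² = GM(2/r − 1/a_t)): v₁ᵗ = 31149.1 m/s, v₂ᵗ = 5694.74 m/s.
(a) ΔV₁ = |v₁ᵗ − v₁| ≈ 7194 m/s = 7.194 km/s.
(b) ΔV₂ = |v₂ − v₂ᵗ| ≈ 4548 m/s = 4.548 km/s.
(c) ΔV_total = ΔV₁ + ΔV₂ ≈ 1.174e+04 m/s = 11.74 km/s.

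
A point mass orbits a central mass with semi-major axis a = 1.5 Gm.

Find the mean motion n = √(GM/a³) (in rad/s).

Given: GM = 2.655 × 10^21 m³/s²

Convert to SI: a = 1.5 Gm = 1.5e+09 m.
n = √(GM / a³).
n = √(2.655e+21 / (1.5e+09)³) rad/s ≈ 0.0008869 rad/s.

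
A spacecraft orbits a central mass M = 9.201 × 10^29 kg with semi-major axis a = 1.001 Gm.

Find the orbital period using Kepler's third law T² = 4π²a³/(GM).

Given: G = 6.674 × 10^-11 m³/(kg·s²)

Convert to SI: a = 1.001 Gm = 1.001e+09 m.
GM = G · M = 6.674e-11 · 9.201e+29 = 6.14075e+19 m³/s².
Kepler's third law: T = 2π √(a³ / GM).
Substituting a = 1.001e+09 m and GM = 6.14075e+19 m³/s²:
T = 2π √((1.001e+09)³ / 6.14075e+19) s
T ≈ 2.539e+04 s = 7.054 hours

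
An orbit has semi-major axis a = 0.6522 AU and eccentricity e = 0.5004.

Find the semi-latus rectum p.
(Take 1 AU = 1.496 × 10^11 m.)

Convert to SI: a = 0.6522 AU = 9.75691e+10 m.
p = a (1 − e²).
p = 9.75691e+10 · (1 − (0.5004)²) = 9.75691e+10 · 0.7496 ≈ 7.314e+10 m = 0.4889 AU.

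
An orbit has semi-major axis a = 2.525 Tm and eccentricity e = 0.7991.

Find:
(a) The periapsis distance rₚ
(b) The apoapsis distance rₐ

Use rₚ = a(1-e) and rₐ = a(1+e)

Convert to SI: a = 2.525 Tm = 2.525e+12 m.
(a) rₚ = a(1 − e) = 2.525e+12 · (1 − 0.7991) = 2.525e+12 · 0.2009 ≈ 5.073e+11 m = 507.3 Gm.
(b) rₐ = a(1 + e) = 2.525e+12 · (1 + 0.7991) = 2.525e+12 · 1.7991 ≈ 4.543e+12 m = 4.543 Tm.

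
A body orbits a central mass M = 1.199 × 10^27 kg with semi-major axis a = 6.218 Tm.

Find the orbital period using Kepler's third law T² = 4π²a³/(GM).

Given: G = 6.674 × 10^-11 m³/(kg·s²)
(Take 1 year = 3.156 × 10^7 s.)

Convert to SI: a = 6.218 Tm = 6.218e+12 m.
GM = G · M = 6.674e-11 · 1.199e+27 = 8.00213e+16 m³/s².
Kepler's third law: T = 2π √(a³ / GM).
Substituting a = 6.218e+12 m and GM = 8.00213e+16 m³/s²:
T = 2π √((6.218e+12)³ / 8.00213e+16) s
T ≈ 3.444e+11 s = 1.091e+04 years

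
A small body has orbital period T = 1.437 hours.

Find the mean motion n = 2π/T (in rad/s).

Convert to SI: T = 1.437 hours = 5173.2 s.
n = 2π / T.
n = 2π / 5173.2 s ≈ 0.001215 rad/s.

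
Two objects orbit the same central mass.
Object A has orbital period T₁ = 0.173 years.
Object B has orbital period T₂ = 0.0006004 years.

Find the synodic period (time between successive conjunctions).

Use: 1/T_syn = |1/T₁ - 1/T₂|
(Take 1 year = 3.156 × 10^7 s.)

Convert to SI: T₁ = 0.173 years = 5.45988e+06 s; T₂ = 0.0006004 years = 18948.6 s.
T_syn = |T₁ · T₂ / (T₁ − T₂)|.
T_syn = |5.45988e+06 · 18948.6 / (5.45988e+06 − 18948.6)| s ≈ 1.901e+04 s = 0.0006025 years.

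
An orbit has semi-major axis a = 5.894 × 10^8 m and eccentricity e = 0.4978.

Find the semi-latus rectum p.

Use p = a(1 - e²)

p = a (1 − e²).
p = 5.894e+08 · (1 − (0.4978)²) = 5.894e+08 · 0.752195 ≈ 4.433e+08 m = 4.433 × 10^8 m.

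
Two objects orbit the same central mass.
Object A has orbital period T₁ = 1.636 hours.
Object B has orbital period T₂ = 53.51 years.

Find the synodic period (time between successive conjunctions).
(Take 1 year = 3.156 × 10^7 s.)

Convert to SI: T₁ = 1.636 hours = 5889.6 s; T₂ = 53.51 years = 1.68878e+09 s.
T_syn = |T₁ · T₂ / (T₁ − T₂)|.
T_syn = |5889.6 · 1.68878e+09 / (5889.6 − 1.68878e+09)| s ≈ 5890 s = 1.636 hours.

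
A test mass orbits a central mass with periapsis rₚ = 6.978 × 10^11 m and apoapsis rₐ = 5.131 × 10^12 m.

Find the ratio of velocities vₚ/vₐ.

Conservation of angular momentum gives rₚvₚ = rₐvₐ, so vₚ/vₐ = rₐ/rₚ.
vₚ/vₐ = 5.131e+12 / 6.978e+11 ≈ 7.353.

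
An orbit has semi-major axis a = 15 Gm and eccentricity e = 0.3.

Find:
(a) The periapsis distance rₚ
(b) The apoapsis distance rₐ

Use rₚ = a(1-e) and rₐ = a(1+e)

Convert to SI: a = 15 Gm = 1.5e+10 m.
(a) rₚ = a(1 − e) = 1.5e+10 · (1 − 0.3) = 1.5e+10 · 0.7 ≈ 1.05e+10 m = 10.5 Gm.
(b) rₐ = a(1 + e) = 1.5e+10 · (1 + 0.3) = 1.5e+10 · 1.3 ≈ 1.95e+10 m = 19.5 Gm.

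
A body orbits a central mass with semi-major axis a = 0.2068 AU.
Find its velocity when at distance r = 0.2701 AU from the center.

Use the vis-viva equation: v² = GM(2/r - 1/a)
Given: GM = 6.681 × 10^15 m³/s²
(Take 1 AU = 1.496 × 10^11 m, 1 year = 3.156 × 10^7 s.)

Convert to SI: a = 0.2068 AU = 3.09373e+10 m; r = 0.2701 AU = 4.0407e+10 m.
Vis-viva: v = √(GM · (2/r − 1/a)).
2/r − 1/a = 2/4.0407e+10 − 1/3.09373e+10 = 1.7173e-11 m⁻¹.
v = √(6.681e+15 · 1.7173e-11) m/s ≈ 338.7 m/s = 0.07146 AU/year.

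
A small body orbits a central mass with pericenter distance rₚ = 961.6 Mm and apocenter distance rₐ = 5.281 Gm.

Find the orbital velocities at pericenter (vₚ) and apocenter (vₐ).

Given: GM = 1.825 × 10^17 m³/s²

Convert to SI: rₚ = 961.6 Mm = 9.616e+08 m; rₐ = 5.281 Gm = 5.281e+09 m.
Use the vis-viva equation v² = GM(2/r − 1/a) with a = (rₚ + rₐ)/2 = (9.616e+08 + 5.281e+09)/2 = 3.1213e+09 m.
vₚ = √(GM · (2/rₚ − 1/a)) = √(1.825e+17 · (2/9.616e+08 − 1/3.1213e+09)) m/s ≈ 1.792e+04 m/s = 17.92 km/s.
vₐ = √(GM · (2/rₐ − 1/a)) = √(1.825e+17 · (2/5.281e+09 − 1/3.1213e+09)) m/s ≈ 3263 m/s = 3.263 km/s.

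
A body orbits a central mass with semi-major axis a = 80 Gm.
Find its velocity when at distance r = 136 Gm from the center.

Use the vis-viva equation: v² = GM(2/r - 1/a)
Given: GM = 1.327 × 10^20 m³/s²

Convert to SI: a = 80 Gm = 8e+10 m; r = 136 Gm = 1.36e+11 m.
Vis-viva: v = √(GM · (2/r − 1/a)).
2/r − 1/a = 2/1.36e+11 − 1/8e+10 = 2.20588e-12 m⁻¹.
v = √(1.327e+20 · 2.20588e-12) m/s ≈ 1.711e+04 m/s = 17.11 km/s.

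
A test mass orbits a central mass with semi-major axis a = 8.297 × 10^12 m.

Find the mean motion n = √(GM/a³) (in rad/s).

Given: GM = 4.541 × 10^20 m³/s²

n = √(GM / a³).
n = √(4.541e+20 / (8.297e+12)³) rad/s ≈ 8.916e-10 rad/s.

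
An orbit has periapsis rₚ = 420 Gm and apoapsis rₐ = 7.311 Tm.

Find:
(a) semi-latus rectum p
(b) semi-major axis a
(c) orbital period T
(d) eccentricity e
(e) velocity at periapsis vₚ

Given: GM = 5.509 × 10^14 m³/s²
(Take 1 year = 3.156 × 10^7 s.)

Convert to SI: rₚ = 420 Gm = 4.2e+11 m; rₐ = 7.311 Tm = 7.311e+12 m.
(a) From a = (rₚ + rₐ)/2 = 3.8655e+12 m and e = (rₐ − rₚ)/(rₐ + rₚ) = 0.891347, p = a(1 − e²) = 3.8655e+12 · (1 − (0.891347)²) ≈ 7.944e+11 m
(b) a = (rₚ + rₐ)/2 = (4.2e+11 + 7.311e+12)/2 ≈ 3.866e+12 m
(c) With a = (rₚ + rₐ)/2 = 3.8655e+12 m, T = 2π √(a³/GM) = 2π √((3.8655e+12)³/5.509e+14) s ≈ 2.034e+12 s
(d) e = (rₐ − rₚ)/(rₐ + rₚ) = (7.311e+12 − 4.2e+11)/(7.311e+12 + 4.2e+11) ≈ 0.8913
(e) With a = (rₚ + rₐ)/2 = 3.8655e+12 m, vₚ = √(GM (2/rₚ − 1/a)) = √(5.509e+14 · (2/4.2e+11 − 1/3.8655e+12)) m/s ≈ 49.81 m/s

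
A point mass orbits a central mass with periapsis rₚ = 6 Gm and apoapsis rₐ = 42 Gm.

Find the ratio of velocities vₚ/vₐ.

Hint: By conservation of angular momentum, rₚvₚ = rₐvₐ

Convert to SI: rₚ = 6 Gm = 6e+09 m; rₐ = 42 Gm = 4.2e+10 m.
Conservation of angular momentum gives rₚvₚ = rₐvₐ, so vₚ/vₐ = rₐ/rₚ.
vₚ/vₐ = 4.2e+10 / 6e+09 ≈ 7.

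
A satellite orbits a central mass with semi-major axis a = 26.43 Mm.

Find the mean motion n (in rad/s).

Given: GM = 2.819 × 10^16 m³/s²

Convert to SI: a = 26.43 Mm = 2.643e+07 m.
n = √(GM / a³).
n = √(2.819e+16 / (2.643e+07)³) rad/s ≈ 0.001236 rad/s.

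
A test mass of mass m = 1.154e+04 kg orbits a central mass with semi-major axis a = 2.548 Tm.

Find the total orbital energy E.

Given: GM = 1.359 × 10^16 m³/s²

Convert to SI: a = 2.548 Tm = 2.548e+12 m.
E = −GMm / (2a).
E = −1.359e+16 · 1.154e+04 / (2 · 2.548e+12) J ≈ -3.077e+07 J = -30.77 MJ.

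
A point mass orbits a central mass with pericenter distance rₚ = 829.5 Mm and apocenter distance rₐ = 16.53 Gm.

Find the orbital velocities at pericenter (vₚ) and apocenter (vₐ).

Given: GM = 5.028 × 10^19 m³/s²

Convert to SI: rₚ = 829.5 Mm = 8.295e+08 m; rₐ = 16.53 Gm = 1.653e+10 m.
Use the vis-viva equation v² = GM(2/r − 1/a) with a = (rₚ + rₐ)/2 = (8.295e+08 + 1.653e+10)/2 = 8.67975e+09 m.
vₚ = √(GM · (2/rₚ − 1/a)) = √(5.028e+19 · (2/8.295e+08 − 1/8.67975e+09)) m/s ≈ 3.398e+05 m/s = 339.8 km/s.
vₐ = √(GM · (2/rₐ − 1/a)) = √(5.028e+19 · (2/1.653e+10 − 1/8.67975e+09)) m/s ≈ 1.705e+04 m/s = 17.05 km/s.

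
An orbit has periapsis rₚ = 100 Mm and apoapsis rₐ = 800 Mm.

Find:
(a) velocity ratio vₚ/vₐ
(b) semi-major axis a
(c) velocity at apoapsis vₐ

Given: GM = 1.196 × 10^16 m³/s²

Convert to SI: rₚ = 100 Mm = 1e+08 m; rₐ = 800 Mm = 8e+08 m.
(a) Conservation of angular momentum (rₚvₚ = rₐvₐ) gives vₚ/vₐ = rₐ/rₚ = 8e+08/1e+08 ≈ 8
(b) a = (rₚ + rₐ)/2 = (1e+08 + 8e+08)/2 ≈ 4.5e+08 m
(c) With a = (rₚ + rₐ)/2 = 4.5e+08 m, vₐ = √(GM (2/rₐ − 1/a)) = √(1.196e+16 · (2/8e+08 − 1/4.5e+08)) m/s ≈ 1823 m/s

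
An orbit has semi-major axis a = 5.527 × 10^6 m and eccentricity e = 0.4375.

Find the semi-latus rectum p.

p = a (1 − e²).
p = 5.527e+06 · (1 − (0.4375)²) = 5.527e+06 · 0.808594 ≈ 4.469e+06 m = 4.469 × 10^6 m.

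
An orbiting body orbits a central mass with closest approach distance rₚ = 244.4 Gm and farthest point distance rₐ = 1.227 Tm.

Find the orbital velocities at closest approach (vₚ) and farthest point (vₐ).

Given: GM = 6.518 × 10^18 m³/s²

Convert to SI: rₚ = 244.4 Gm = 2.444e+11 m; rₐ = 1.227 Tm = 1.227e+12 m.
Use the vis-viva equation v² = GM(2/r − 1/a) with a = (rₚ + rₐ)/2 = (2.444e+11 + 1.227e+12)/2 = 7.357e+11 m.
vₚ = √(GM · (2/rₚ − 1/a)) = √(6.518e+18 · (2/2.444e+11 − 1/7.357e+11)) m/s ≈ 6669 m/s = 6.669 km/s.
vₐ = √(GM · (2/rₐ − 1/a)) = √(6.518e+18 · (2/1.227e+12 − 1/7.357e+11)) m/s ≈ 1328 m/s = 1.328 km/s.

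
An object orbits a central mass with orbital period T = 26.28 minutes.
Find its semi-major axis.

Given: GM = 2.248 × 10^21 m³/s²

Convert to SI: T = 26.28 minutes = 1576.8 s.
Invert Kepler's third law: a = (GM · T² / (4π²))^(1/3).
Substituting T = 1576.8 s and GM = 2.248e+21 m³/s²:
a = (2.248e+21 · (1576.8)² / (4π²))^(1/3) m
a ≈ 5.212e+08 m = 521.2 Mm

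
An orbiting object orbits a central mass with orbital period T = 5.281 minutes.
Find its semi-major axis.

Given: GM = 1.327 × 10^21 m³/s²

Convert to SI: T = 5.281 minutes = 316.86 s.
Invert Kepler's third law: a = (GM · T² / (4π²))^(1/3).
Substituting T = 316.86 s and GM = 1.327e+21 m³/s²:
a = (1.327e+21 · (316.86)² / (4π²))^(1/3) m
a ≈ 1.5e+08 m = 150 Mm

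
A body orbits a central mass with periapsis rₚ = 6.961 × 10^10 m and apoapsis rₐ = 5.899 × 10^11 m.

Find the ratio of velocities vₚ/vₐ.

Conservation of angular momentum gives rₚvₚ = rₐvₐ, so vₚ/vₐ = rₐ/rₚ.
vₚ/vₐ = 5.899e+11 / 6.961e+10 ≈ 8.474.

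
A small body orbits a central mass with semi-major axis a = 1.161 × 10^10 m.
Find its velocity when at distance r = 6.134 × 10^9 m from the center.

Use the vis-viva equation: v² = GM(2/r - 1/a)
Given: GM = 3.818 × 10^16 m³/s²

Vis-viva: v = √(GM · (2/r − 1/a)).
2/r − 1/a = 2/6.134e+09 − 1/1.161e+10 = 2.39919e-10 m⁻¹.
v = √(3.818e+16 · 2.39919e-10) m/s ≈ 3027 m/s = 3.027 km/s.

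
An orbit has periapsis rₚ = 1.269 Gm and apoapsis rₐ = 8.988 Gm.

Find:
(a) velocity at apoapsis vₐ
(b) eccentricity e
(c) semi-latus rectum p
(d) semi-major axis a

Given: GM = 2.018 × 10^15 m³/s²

Convert to SI: rₚ = 1.269 Gm = 1.269e+09 m; rₐ = 8.988 Gm = 8.988e+09 m.
(a) With a = (rₚ + rₐ)/2 = 5.1285e+09 m, vₐ = √(GM (2/rₐ − 1/a)) = √(2.018e+15 · (2/8.988e+09 − 1/5.1285e+09)) m/s ≈ 235.7 m/s
(b) e = (rₐ − rₚ)/(rₐ + rₚ) = (8.988e+09 − 1.269e+09)/(8.988e+09 + 1.269e+09) ≈ 0.7526
(c) From a = (rₚ + rₐ)/2 = 5.1285e+09 m and e = (rₐ − rₚ)/(rₐ + rₚ) = 0.752559, p = a(1 − e²) = 5.1285e+09 · (1 − (0.752559)²) ≈ 2.224e+09 m
(d) a = (rₚ + rₐ)/2 = (1.269e+09 + 8.988e+09)/2 ≈ 5.128e+09 m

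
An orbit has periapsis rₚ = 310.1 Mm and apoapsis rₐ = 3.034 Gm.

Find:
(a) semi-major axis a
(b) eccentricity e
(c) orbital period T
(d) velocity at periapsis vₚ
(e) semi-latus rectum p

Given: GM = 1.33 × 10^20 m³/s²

Convert to SI: rₚ = 310.1 Mm = 3.101e+08 m; rₐ = 3.034 Gm = 3.034e+09 m.
(a) a = (rₚ + rₐ)/2 = (3.101e+08 + 3.034e+09)/2 ≈ 1.672e+09 m
(b) e = (rₐ − rₚ)/(rₐ + rₚ) = (3.034e+09 − 3.101e+08)/(3.034e+09 + 3.101e+08) ≈ 0.8145
(c) With a = (rₚ + rₐ)/2 = 1.67205e+09 m, T = 2π √(a³/GM) = 2π √((1.67205e+09)³/1.33e+20) s ≈ 3.725e+04 s
(d) With a = (rₚ + rₐ)/2 = 1.67205e+09 m, vₚ = √(GM (2/rₚ − 1/a)) = √(1.33e+20 · (2/3.101e+08 − 1/1.67205e+09)) m/s ≈ 8.822e+05 m/s
(e) From a = (rₚ + rₐ)/2 = 1.67205e+09 m and e = (rₐ − rₚ)/(rₐ + rₚ) = 0.814539, p = a(1 − e²) = 1.67205e+09 · (1 − (0.814539)²) ≈ 5.627e+08 m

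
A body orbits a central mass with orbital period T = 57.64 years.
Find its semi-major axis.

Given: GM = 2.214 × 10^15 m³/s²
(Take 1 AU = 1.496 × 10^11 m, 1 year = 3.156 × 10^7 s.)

Convert to SI: T = 57.64 years = 1.81912e+09 s.
Invert Kepler's third law: a = (GM · T² / (4π²))^(1/3).
Substituting T = 1.81912e+09 s and GM = 2.214e+15 m³/s²:
a = (2.214e+15 · (1.81912e+09)² / (4π²))^(1/3) m
a ≈ 5.704e+10 m = 0.3813 AU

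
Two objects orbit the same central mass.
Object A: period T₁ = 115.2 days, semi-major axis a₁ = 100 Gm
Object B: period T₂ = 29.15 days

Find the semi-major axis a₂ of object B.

Convert to SI: T₁ = 115.2 days = 9.95328e+06 s; a₁ = 100 Gm = 1e+11 m; T₂ = 29.15 days = 2.51856e+06 s.
Kepler's third law: (T₁/T₂)² = (a₁/a₂)³ ⇒ a₂ = a₁ · (T₂/T₁)^(2/3).
T₂/T₁ = 2.51856e+06 / 9.95328e+06 = 0.253038.
a₂ = 1e+11 · (0.253038)^(2/3) m ≈ 4.001e+10 m = 40.01 Gm.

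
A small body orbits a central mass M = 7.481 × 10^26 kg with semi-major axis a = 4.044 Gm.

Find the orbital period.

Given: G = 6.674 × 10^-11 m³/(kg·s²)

Convert to SI: a = 4.044 Gm = 4.044e+09 m.
GM = G · M = 6.674e-11 · 7.481e+26 = 4.99282e+16 m³/s².
Kepler's third law: T = 2π √(a³ / GM).
Substituting a = 4.044e+09 m and GM = 4.99282e+16 m³/s²:
T = 2π √((4.044e+09)³ / 4.99282e+16) s
T ≈ 7.231e+06 s = 83.7 days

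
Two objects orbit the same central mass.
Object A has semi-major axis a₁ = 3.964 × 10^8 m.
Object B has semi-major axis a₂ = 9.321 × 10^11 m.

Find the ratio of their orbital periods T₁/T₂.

From Kepler's third law, (T₁/T₂)² = (a₁/a₂)³, so T₁/T₂ = (a₁/a₂)^(3/2).
a₁/a₂ = 3.964e+08 / 9.321e+11 = 0.000425276.
T₁/T₂ = (0.000425276)^(3/2) ≈ 8.77e-06.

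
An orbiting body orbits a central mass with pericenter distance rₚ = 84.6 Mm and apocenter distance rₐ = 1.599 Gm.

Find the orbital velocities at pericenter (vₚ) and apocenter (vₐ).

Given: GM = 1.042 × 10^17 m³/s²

Convert to SI: rₚ = 84.6 Mm = 8.46e+07 m; rₐ = 1.599 Gm = 1.599e+09 m.
Use the vis-viva equation v² = GM(2/r − 1/a) with a = (rₚ + rₐ)/2 = (8.46e+07 + 1.599e+09)/2 = 8.418e+08 m.
vₚ = √(GM · (2/rₚ − 1/a)) = √(1.042e+17 · (2/8.46e+07 − 1/8.418e+08)) m/s ≈ 4.837e+04 m/s = 48.37 km/s.
vₐ = √(GM · (2/rₐ − 1/a)) = √(1.042e+17 · (2/1.599e+09 − 1/8.418e+08)) m/s ≈ 2559 m/s = 2.559 km/s.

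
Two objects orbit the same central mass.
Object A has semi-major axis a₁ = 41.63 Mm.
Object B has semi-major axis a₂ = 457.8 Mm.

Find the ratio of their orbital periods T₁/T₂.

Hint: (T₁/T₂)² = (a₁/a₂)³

Convert to SI: a₁ = 41.63 Mm = 4.163e+07 m; a₂ = 457.8 Mm = 4.578e+08 m.
From Kepler's third law, (T₁/T₂)² = (a₁/a₂)³, so T₁/T₂ = (a₁/a₂)^(3/2).
a₁/a₂ = 4.163e+07 / 4.578e+08 = 0.0909349.
T₁/T₂ = (0.0909349)^(3/2) ≈ 0.02742.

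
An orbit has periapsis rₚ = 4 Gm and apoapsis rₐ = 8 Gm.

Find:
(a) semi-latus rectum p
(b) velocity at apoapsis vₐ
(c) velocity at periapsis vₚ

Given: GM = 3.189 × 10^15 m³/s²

Convert to SI: rₚ = 4 Gm = 4e+09 m; rₐ = 8 Gm = 8e+09 m.
(a) From a = (rₚ + rₐ)/2 = 6e+09 m and e = (rₐ − rₚ)/(rₐ + rₚ) = 0.333333, p = a(1 − e²) = 6e+09 · (1 − (0.333333)²) ≈ 5.333e+09 m
(b) With a = (rₚ + rₐ)/2 = 6e+09 m, vₐ = √(GM (2/rₐ − 1/a)) = √(3.189e+15 · (2/8e+09 − 1/6e+09)) m/s ≈ 515.5 m/s
(c) With a = (rₚ + rₐ)/2 = 6e+09 m, vₚ = √(GM (2/rₚ − 1/a)) = √(3.189e+15 · (2/4e+09 − 1/6e+09)) m/s ≈ 1031 m/s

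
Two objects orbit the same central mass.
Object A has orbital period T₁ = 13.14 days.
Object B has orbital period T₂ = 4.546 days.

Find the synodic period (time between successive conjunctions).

Convert to SI: T₁ = 13.14 days = 1.1353e+06 s; T₂ = 4.546 days = 392774 s.
T_syn = |T₁ · T₂ / (T₁ − T₂)|.
T_syn = |1.1353e+06 · 392774 / (1.1353e+06 − 392774)| s ≈ 6.005e+05 s = 6.951 days.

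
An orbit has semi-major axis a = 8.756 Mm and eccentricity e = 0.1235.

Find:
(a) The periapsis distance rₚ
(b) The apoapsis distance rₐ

Convert to SI: a = 8.756 Mm = 8.756e+06 m.
(a) rₚ = a(1 − e) = 8.756e+06 · (1 − 0.1235) = 8.756e+06 · 0.8765 ≈ 7.675e+06 m = 7.675 Mm.
(b) rₐ = a(1 + e) = 8.756e+06 · (1 + 0.1235) = 8.756e+06 · 1.1235 ≈ 9.837e+06 m = 9.837 Mm.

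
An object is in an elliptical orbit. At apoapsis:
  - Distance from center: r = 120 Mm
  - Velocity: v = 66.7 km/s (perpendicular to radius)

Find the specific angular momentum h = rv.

Convert to SI: r = 120 Mm = 1.2e+08 m; v = 66.7 km/s = 66700 m/s.
With v perpendicular to r, h = r · v.
h = 1.2e+08 · 66700 m²/s ≈ 8.004e+12 m²/s.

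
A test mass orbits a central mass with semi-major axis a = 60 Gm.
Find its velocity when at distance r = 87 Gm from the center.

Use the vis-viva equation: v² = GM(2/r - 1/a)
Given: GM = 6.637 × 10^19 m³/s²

Convert to SI: a = 60 Gm = 6e+10 m; r = 87 Gm = 8.7e+10 m.
Vis-viva: v = √(GM · (2/r − 1/a)).
2/r − 1/a = 2/8.7e+10 − 1/6e+10 = 6.32184e-12 m⁻¹.
v = √(6.637e+19 · 6.32184e-12) m/s ≈ 2.048e+04 m/s = 20.48 km/s.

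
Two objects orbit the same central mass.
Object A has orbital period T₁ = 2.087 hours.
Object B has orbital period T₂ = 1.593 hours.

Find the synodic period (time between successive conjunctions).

Convert to SI: T₁ = 2.087 hours = 7513.2 s; T₂ = 1.593 hours = 5734.8 s.
T_syn = |T₁ · T₂ / (T₁ − T₂)|.
T_syn = |7513.2 · 5734.8 / (7513.2 − 5734.8)| s ≈ 2.423e+04 s = 6.73 hours.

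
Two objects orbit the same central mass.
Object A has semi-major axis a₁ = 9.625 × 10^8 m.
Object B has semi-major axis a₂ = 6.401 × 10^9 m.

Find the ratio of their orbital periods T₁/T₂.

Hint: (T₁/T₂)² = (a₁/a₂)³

From Kepler's third law, (T₁/T₂)² = (a₁/a₂)³, so T₁/T₂ = (a₁/a₂)^(3/2).
a₁/a₂ = 9.625e+08 / 6.401e+09 = 0.150367.
T₁/T₂ = (0.150367)^(3/2) ≈ 0.05831.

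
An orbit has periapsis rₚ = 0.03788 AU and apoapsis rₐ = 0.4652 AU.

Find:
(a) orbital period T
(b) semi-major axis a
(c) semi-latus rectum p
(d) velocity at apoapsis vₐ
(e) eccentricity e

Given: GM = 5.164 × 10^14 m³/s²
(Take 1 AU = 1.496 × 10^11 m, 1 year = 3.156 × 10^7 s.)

Convert to SI: rₚ = 0.03788 AU = 5.66685e+09 m; rₐ = 0.4652 AU = 6.95939e+10 m.
(a) With a = (rₚ + rₐ)/2 = 3.76304e+10 m, T = 2π √(a³/GM) = 2π √((3.76304e+10)³/5.164e+14) s ≈ 2.018e+09 s
(b) a = (rₚ + rₐ)/2 = (5.66685e+09 + 6.95939e+10)/2 ≈ 3.763e+10 m
(c) From a = (rₚ + rₐ)/2 = 3.76304e+10 m and e = (rₐ − rₚ)/(rₐ + rₚ) = 0.849408, p = a(1 − e²) = 3.76304e+10 · (1 − (0.849408)²) ≈ 1.048e+10 m
(d) With a = (rₚ + rₐ)/2 = 3.76304e+10 m, vₐ = √(GM (2/rₐ − 1/a)) = √(5.164e+14 · (2/6.95939e+10 − 1/3.76304e+10)) m/s ≈ 33.43 m/s
(e) e = (rₐ − rₚ)/(rₐ + rₚ) = (6.95939e+10 − 5.66685e+09)/(6.95939e+10 + 5.66685e+09) ≈ 0.8494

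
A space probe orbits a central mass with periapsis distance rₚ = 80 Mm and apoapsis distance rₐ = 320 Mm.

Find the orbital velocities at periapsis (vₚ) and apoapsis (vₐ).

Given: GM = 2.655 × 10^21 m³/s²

Convert to SI: rₚ = 80 Mm = 8e+07 m; rₐ = 320 Mm = 3.2e+08 m.
Use the vis-viva equation v² = GM(2/r − 1/a) with a = (rₚ + rₐ)/2 = (8e+07 + 3.2e+08)/2 = 2e+08 m.
vₚ = √(GM · (2/rₚ − 1/a)) = √(2.655e+21 · (2/8e+07 − 1/2e+08)) m/s ≈ 7.287e+06 m/s = 7287 km/s.
vₐ = √(GM · (2/rₐ − 1/a)) = √(2.655e+21 · (2/3.2e+08 − 1/2e+08)) m/s ≈ 1.822e+06 m/s = 1822 km/s.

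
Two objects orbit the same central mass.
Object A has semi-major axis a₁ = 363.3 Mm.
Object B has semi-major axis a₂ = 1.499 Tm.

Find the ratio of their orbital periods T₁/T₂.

Convert to SI: a₁ = 363.3 Mm = 3.633e+08 m; a₂ = 1.499 Tm = 1.499e+12 m.
From Kepler's third law, (T₁/T₂)² = (a₁/a₂)³, so T₁/T₂ = (a₁/a₂)^(3/2).
a₁/a₂ = 3.633e+08 / 1.499e+12 = 0.000242362.
T₁/T₂ = (0.000242362)^(3/2) ≈ 3.773e-06.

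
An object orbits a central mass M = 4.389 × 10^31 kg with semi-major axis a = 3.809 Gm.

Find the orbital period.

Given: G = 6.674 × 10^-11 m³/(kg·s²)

Convert to SI: a = 3.809 Gm = 3.809e+09 m.
GM = G · M = 6.674e-11 · 4.389e+31 = 2.92922e+21 m³/s².
Kepler's third law: T = 2π √(a³ / GM).
Substituting a = 3.809e+09 m and GM = 2.92922e+21 m³/s²:
T = 2π √((3.809e+09)³ / 2.92922e+21) s
T ≈ 2.729e+04 s = 7.581 hours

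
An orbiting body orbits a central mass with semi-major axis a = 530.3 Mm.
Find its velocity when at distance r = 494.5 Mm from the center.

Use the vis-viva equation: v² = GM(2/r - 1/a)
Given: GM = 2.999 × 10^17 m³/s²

Convert to SI: a = 530.3 Mm = 5.303e+08 m; r = 494.5 Mm = 4.945e+08 m.
Vis-viva: v = √(GM · (2/r − 1/a)).
2/r − 1/a = 2/4.945e+08 − 1/5.303e+08 = 2.15876e-09 m⁻¹.
v = √(2.999e+17 · 2.15876e-09) m/s ≈ 2.544e+04 m/s = 25.44 km/s.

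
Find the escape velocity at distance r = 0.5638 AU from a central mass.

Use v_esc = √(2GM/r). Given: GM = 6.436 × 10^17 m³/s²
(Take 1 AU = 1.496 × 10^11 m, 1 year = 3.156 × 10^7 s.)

Convert to SI: r = 0.5638 AU = 8.43445e+10 m.
Escape velocity comes from setting total energy to zero: ½v² − GM/r = 0 ⇒ v_esc = √(2GM / r).
v_esc = √(2 · 6.436e+17 / 8.43445e+10) m/s ≈ 3907 m/s = 0.8241 AU/year.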